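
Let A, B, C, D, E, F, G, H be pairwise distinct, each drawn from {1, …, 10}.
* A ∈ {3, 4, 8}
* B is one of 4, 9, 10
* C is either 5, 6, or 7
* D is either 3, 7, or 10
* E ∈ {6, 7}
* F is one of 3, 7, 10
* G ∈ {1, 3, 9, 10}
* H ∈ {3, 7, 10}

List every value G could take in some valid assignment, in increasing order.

1, 9

D, F, H between them cover only {3, 7, 10} — a naked triple. Remove those values from A, B, C, E, G.
E must be 6 (only option left). So C can't be 6.
C has just one choice, so C = 5.
No further eliminations apply; G can still be any of 1, 9.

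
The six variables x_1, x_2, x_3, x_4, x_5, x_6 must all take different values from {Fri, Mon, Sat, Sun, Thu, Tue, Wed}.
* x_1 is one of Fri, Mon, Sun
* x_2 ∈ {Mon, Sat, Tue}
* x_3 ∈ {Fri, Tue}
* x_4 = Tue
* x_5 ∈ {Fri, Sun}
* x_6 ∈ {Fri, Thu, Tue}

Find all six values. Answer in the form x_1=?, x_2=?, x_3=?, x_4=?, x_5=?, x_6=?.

x_4 must be Tue (only option left). So x_2, x_3, x_6 can't be Tue.
x_3 must be Fri (only option left). Remove Fri from x_1, x_5, x_6.
x_5 has just one choice, so x_5 = Sun. So x_1 can't be Sun.
x_6 has just one choice, so x_6 = Thu.
x_1's domain is down to {Mon}, so x_1 = Mon. Remove Mon from x_2.
x_2 must be Sat (only option left).

x_1=Mon, x_2=Sat, x_3=Fri, x_4=Tue, x_5=Sun, x_6=Thu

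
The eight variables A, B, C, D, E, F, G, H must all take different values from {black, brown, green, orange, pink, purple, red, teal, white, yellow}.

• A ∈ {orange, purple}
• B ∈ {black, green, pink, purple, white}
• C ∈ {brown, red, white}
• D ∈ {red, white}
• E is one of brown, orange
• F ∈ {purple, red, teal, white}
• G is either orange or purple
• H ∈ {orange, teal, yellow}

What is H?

yellow

A and G between them cover only {orange, purple} — a naked pair. Remove those values from B, E, F, H.
That leaves E = brown. Eliminate brown elsewhere: C.
The 2 variables C and D are confined to {red, white}, which locks those values in; drop them from B, F.
That leaves F = teal. Remove teal from H.
So H = yellow.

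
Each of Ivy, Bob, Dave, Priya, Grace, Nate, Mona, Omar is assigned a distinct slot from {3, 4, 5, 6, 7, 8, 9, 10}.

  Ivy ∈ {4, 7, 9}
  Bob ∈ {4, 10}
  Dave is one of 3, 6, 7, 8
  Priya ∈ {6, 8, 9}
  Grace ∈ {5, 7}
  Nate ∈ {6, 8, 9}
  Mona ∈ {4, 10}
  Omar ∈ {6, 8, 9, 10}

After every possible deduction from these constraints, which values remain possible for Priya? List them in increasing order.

6, 8, 9

Among the 8 variables, 3 fits only Dave (and all 8 values in {3, 4, 5, 6, 7, 8, 9, 10} must be used), so Dave = 3.
The 7 still-open variables together cover exactly {4, 5, 6, 7, 8, 9, 10} — 7 values for 7 variables — and 5 appears only in Grace's list, so Grace = 5.
The 6 still-open variables draw from only 6 values {4, 6, 7, 8, 9, 10}, so each is used; only Ivy can be 7, hence Ivy = 7.
Bob and Mona between them cover only {4, 10} — a naked pair. Remove those values from Omar.
No further eliminations apply; Priya can still be any of 6, 8, 9.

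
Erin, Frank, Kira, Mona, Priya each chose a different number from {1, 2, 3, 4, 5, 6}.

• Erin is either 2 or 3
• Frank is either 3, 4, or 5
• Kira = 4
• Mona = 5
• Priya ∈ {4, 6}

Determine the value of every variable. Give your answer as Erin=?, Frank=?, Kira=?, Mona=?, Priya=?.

Erin=2, Frank=3, Kira=4, Mona=5, Priya=6

Kira must be 4 (only option left). Strike 4 from Frank, Priya.
That leaves Mona = 5. Eliminate 5 elsewhere: Frank.
Priya's domain is down to {6}, so Priya = 6.
That leaves Frank = 3. Remove 3 from Erin.
That leaves Erin = 2.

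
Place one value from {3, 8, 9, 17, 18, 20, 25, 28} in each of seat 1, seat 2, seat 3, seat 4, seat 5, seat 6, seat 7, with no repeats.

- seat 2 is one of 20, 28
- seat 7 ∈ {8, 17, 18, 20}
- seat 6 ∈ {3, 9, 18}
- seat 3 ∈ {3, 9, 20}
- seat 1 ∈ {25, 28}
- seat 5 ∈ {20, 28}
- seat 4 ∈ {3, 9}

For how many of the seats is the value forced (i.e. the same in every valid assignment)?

2

seat 2 and seat 5 between them cover only {20, 28} — a naked pair. Remove those values from seat 1, seat 3, seat 7.
seat 1 has just one choice, so seat 1 = 25.
seat 3 and seat 4 share exactly the 2 values {3, 9}; by pigeonhole those values go to them, so strike 3, 9 from seat 6.
seat 6's domain is down to {18}, so seat 6 = 18. Remove 18 from seat 7.
Determined: seat 1=25, seat 6=18. The other seats each still have more than one consistent value. That makes 2.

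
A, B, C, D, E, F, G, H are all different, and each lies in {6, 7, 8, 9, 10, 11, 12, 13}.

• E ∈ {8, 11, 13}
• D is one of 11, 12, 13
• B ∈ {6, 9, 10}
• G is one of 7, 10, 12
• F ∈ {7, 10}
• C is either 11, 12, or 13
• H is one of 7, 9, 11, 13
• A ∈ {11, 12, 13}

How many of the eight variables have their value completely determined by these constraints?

3

The 8 variables together cover exactly {6, 7, 8, 9, 10, 11, 12, 13} — 8 values for 8 variables — and 6 appears only in B's list, so B = 6.
The 7 still-open variables together cover exactly {7, 8, 9, 10, 11, 12, 13} — 7 values for 7 variables — and 8 appears only in E's list, so E = 8.
The 6 still-open variables together cover exactly {7, 9, 10, 11, 12, 13} — 6 values for 6 variables — and 9 appears only in H's list, so H = 9.
A, C, D between them cover only {11, 12, 13} — a naked triple. Remove those values from G.
Determined: B=6, E=8, H=9. The other variables each still have more than one consistent value. That makes 3.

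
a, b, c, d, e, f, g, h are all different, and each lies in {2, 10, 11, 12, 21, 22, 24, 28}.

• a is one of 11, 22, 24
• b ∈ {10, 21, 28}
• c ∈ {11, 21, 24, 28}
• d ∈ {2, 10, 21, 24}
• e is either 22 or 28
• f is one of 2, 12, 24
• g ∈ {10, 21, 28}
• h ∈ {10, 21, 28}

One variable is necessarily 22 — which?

e

The 8 variables together cover exactly {2, 10, 11, 12, 21, 22, 24, 28} — 8 values for 8 variables — and 12 appears only in f's list, so f = 12.
Among the 7 still-open variables, 2 fits only d (and all 7 values in {2, 10, 11, 21, 22, 24, 28} must be used), so d = 2.
b, g, h between them cover only {10, 21, 28} — a naked triple. Remove those values from c, e.
So 22 goes to e.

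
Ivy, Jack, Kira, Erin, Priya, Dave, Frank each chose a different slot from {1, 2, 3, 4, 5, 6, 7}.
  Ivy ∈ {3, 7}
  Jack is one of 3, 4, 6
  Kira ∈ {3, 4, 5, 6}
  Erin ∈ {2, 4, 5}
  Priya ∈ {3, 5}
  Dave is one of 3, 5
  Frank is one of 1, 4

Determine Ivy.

7

The 7 variables together cover exactly {1, 2, 3, 4, 5, 6, 7} — 7 values for 7 variables — and 1 appears only in Frank's list, so Frank = 1.
The 6 still-open variables draw from only 6 values {2, 3, 4, 5, 6, 7}, so each is used; only Erin can be 2, hence Erin = 2.
The 5 still-open variables together cover exactly {3, 4, 5, 6, 7} — 5 values for 5 variables — and 7 appears only in Ivy's list, so Ivy = 7.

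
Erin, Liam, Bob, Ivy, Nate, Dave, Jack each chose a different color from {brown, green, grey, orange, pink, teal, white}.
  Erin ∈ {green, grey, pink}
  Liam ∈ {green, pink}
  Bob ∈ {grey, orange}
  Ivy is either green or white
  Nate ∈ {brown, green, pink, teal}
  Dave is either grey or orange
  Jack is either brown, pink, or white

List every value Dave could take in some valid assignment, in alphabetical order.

The 7 variables together cover exactly {brown, green, grey, orange, pink, teal, white} — 7 values for 7 variables — and teal appears only in Nate's list, so Nate = teal.
Among the 6 still-open variables, brown fits only Jack (and all 6 values in {brown, green, grey, orange, pink, white} must be used), so Jack = brown.
The 5 still-open variables together cover exactly {green, grey, orange, pink, white} — 5 values for 5 variables — and white appears only in Ivy's list, so Ivy = white.
Bob and Dave share exactly the 2 values {grey, orange}; by pigeonhole those values go to them, so strike grey, orange from Erin.
No further eliminations apply; Dave can still be any of grey, orange.

grey, orange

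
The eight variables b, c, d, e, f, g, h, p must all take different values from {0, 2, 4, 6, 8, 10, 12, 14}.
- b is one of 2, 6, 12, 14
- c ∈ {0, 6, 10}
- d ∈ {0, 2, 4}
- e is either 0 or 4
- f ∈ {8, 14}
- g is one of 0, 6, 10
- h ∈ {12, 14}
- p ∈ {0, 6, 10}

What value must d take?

2

Among the 8 variables, 8 fits only f (and all 8 values in {0, 2, 4, 6, 8, 10, 12, 14} must be used), so f = 8.
c, g, p between them cover only {0, 6, 10} — a naked triple. Remove those values from b, d, e.
e must be 4 (only option left). So d can't be 4.
So d = 2.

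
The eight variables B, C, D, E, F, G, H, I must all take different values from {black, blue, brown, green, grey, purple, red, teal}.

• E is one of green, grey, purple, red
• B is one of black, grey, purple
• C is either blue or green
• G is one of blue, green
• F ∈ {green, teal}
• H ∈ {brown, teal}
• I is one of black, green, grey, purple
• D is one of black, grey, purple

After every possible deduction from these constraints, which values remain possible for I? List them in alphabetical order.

The 8 variables draw from only 8 values {black, blue, brown, green, grey, purple, red, teal}, so each is used; only H can be brown, hence H = brown.
The 7 still-open variables together cover exactly {black, blue, green, grey, purple, red, teal} — 7 values for 7 variables — and red appears only in E's list, so E = red.
The 6 still-open variables together cover exactly {black, blue, green, grey, purple, teal} — 6 values for 6 variables — and teal appears only in F's list, so F = teal.
C and G share exactly the 2 values {blue, green}; by pigeonhole those values go to them, so strike blue, green from I.
No further eliminations apply; I can still be any of black, grey, purple.

black, grey, purple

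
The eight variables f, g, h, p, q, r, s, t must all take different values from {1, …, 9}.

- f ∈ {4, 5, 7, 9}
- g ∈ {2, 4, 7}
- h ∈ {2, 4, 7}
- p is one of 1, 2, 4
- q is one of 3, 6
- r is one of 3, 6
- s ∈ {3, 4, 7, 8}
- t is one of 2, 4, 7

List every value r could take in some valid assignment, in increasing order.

3, 6

q and r between them cover only {3, 6} — a naked pair. Remove those values from s.
g, h, t between them cover only {2, 4, 7} — a naked triple. Remove those values from f, p, s.
p has just one choice, so p = 1.
s has just one choice, so s = 8.
No further eliminations apply; r can still be any of 3, 6.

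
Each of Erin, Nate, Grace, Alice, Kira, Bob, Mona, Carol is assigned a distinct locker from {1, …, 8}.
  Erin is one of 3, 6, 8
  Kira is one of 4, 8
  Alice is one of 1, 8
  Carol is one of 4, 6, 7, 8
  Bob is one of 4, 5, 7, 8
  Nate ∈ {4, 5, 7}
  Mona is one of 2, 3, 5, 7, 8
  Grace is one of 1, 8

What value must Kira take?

4

The 8 variables draw from only 8 values {1, 2, 3, 4, 5, 6, 7, 8}, so each is used; only Mona can be 2, hence Mona = 2.
Among the 7 still-open variables, 3 fits only Erin (and all 7 values in {1, 3, 4, 5, 6, 7, 8} must be used), so Erin = 3.
The 6 still-open variables together cover exactly {1, 4, 5, 6, 7, 8} — 6 values for 6 variables — and 6 appears only in Carol's list, so Carol = 6.
Grace and Alice share exactly the 2 values {1, 8}; by pigeonhole those values go to them, so strike 1, 8 from Kira, Bob.
So Kira = 4.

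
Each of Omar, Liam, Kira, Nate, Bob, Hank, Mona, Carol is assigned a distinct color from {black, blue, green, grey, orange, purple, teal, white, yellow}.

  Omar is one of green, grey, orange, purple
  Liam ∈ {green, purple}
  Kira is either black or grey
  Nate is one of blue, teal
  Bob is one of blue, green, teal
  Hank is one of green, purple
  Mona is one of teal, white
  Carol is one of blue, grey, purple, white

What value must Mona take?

The 8 variables together cover exactly {black, blue, green, grey, orange, purple, teal, white} — 8 values for 8 variables — and black appears only in Kira's list, so Kira = black.
Among the 7 still-open variables, orange fits only Omar (and all 7 values in {blue, green, grey, orange, purple, teal, white} must be used), so Omar = orange.
The 6 still-open variables draw from only 6 values {blue, green, grey, purple, teal, white}, so each is used; only Carol can be grey, hence Carol = grey.
Among the 5 still-open variables, white fits only Mona (and all 5 values in {blue, green, purple, teal, white} must be used), so Mona = white.

white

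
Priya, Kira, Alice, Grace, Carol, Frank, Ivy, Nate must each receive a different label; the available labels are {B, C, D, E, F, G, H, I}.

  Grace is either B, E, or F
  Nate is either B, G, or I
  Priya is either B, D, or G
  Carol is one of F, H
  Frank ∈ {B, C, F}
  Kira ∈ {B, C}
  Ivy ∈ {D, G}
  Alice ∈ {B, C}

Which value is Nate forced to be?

I

The 8 variables together cover exactly {B, C, D, E, F, G, H, I} — 8 values for 8 variables — and E appears only in Grace's list, so Grace = E.
Among the 7 still-open variables, H fits only Carol (and all 7 values in {B, C, D, F, G, H, I} must be used), so Carol = H.
The 6 still-open variables draw from only 6 values {B, C, D, F, G, I}, so each is used; only Frank can be F, hence Frank = F.
The 5 still-open variables together cover exactly {B, C, D, G, I} — 5 values for 5 variables — and I appears only in Nate's list, so Nate = I.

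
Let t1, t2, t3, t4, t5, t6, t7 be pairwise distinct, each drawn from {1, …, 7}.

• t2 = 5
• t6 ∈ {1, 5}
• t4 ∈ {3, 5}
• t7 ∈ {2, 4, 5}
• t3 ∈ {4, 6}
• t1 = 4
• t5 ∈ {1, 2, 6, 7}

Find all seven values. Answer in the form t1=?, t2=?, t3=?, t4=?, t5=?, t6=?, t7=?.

t1=4, t2=5, t3=6, t4=3, t5=7, t6=1, t7=2

t1 must be 4 (only option left). Eliminate 4 elsewhere: t3, t7.
t2 must be 5 (only option left). So t4, t6, t7 can't be 5.
t3's domain is down to {6}, so t3 = 6. Remove 6 from t5.
t4's domain is down to {3}, so t4 = 3.
t6's domain is down to {1}, so t6 = 1. Remove 1 from t5.
That leaves t7 = 2. So t5 can't be 2.
t5's domain is down to {7}, so t5 = 7.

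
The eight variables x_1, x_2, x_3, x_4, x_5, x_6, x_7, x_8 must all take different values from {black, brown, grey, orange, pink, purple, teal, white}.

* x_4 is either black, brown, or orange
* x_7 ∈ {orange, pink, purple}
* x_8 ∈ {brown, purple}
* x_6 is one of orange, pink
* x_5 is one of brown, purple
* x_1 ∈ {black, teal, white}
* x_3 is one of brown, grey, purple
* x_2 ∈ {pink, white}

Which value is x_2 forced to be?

white

Among the 8 variables, grey fits only x_3 (and all 8 values in {black, brown, grey, orange, pink, purple, teal, white} must be used), so x_3 = grey.
The 7 still-open variables together cover exactly {black, brown, orange, pink, purple, teal, white} — 7 values for 7 variables — and teal appears only in x_1's list, so x_1 = teal.
The 6 still-open variables together cover exactly {black, brown, orange, pink, purple, white} — 6 values for 6 variables — and black appears only in x_4's list, so x_4 = black.
The 5 still-open variables together cover exactly {brown, orange, pink, purple, white} — 5 values for 5 variables — and white appears only in x_2's list, so x_2 = white.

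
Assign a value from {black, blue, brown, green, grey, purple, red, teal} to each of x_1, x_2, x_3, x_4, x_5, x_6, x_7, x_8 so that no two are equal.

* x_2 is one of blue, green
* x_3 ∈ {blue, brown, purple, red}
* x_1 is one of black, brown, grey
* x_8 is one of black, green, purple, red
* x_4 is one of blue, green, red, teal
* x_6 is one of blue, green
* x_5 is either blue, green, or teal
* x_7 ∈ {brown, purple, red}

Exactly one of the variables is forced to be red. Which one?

The 8 variables together cover exactly {black, blue, brown, green, grey, purple, red, teal} — 8 values for 8 variables — and grey appears only in x_1's list, so x_1 = grey.
Among the 7 still-open variables, black fits only x_8 (and all 7 values in {black, blue, brown, green, purple, red, teal} must be used), so x_8 = black.
x_2 and x_6 share exactly the 2 values {blue, green}; by pigeonhole those values go to them, so strike blue, green from x_3, x_4, x_5.
x_5 must be teal (only option left). So x_4 can't be teal.
So red goes to x_4.

x_4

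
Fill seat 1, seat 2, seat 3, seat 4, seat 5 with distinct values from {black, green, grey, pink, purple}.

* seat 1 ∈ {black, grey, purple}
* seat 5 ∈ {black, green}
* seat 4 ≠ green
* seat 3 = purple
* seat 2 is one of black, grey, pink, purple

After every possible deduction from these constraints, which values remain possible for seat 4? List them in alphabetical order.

seat 3 must be purple (only option left). Remove purple from seat 1, seat 2, seat 4.
The 4 still-open variables together cover exactly {black, green, grey, pink} — 4 values for 4 variables — and green appears only in seat 5's list, so seat 5 = green.
No further eliminations apply; seat 4 can still be any of black, grey, pink.

black, grey, pink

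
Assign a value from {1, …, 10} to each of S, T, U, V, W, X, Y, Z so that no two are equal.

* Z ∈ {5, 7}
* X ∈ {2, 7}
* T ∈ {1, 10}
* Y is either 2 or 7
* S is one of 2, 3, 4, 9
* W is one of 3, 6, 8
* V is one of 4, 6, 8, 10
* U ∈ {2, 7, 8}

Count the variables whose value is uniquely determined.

2

X and Y between them cover only {2, 7} — a naked pair. Remove those values from S, U, Z.
U must be 8 (only option left). Remove 8 from V, W.
Z has just one choice, so Z = 5.
Determined: U=8, Z=5. The other variables each still have more than one consistent value. That makes 2.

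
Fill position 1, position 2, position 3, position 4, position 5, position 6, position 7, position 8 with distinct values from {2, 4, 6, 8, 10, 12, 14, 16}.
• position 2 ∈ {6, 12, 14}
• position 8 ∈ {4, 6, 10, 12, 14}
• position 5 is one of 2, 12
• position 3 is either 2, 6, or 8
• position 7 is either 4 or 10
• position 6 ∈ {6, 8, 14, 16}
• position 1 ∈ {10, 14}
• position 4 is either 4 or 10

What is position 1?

14

The 8 variables draw from only 8 values {2, 4, 6, 8, 10, 12, 14, 16}, so each is used; only position 6 can be 16, hence position 6 = 16.
The 7 still-open variables together cover exactly {2, 4, 6, 8, 10, 12, 14} — 7 values for 7 variables — and 8 appears only in position 3's list, so position 3 = 8.
The 6 still-open variables draw from only 6 values {2, 4, 6, 10, 12, 14}, so each is used; only position 5 can be 2, hence position 5 = 2.
position 4 and position 7 share exactly the 2 values {4, 10}; by pigeonhole those values go to them, so strike 4, 10 from position 1, position 8.
So position 1 = 14.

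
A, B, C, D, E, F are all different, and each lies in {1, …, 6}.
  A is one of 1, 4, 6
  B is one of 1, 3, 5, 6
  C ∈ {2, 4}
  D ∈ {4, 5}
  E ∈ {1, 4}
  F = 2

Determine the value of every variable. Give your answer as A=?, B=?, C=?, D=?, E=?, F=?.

A=6, B=3, C=4, D=5, E=1, F=2

F must be 2 (only option left). Eliminate 2 elsewhere: C.
C has just one choice, so C = 4. Remove 4 from A, D, E.
That leaves D = 5. Strike 5 from B.
E's domain is down to {1}, so E = 1. Strike 1 from A, B.
A must be 6 (only option left). Remove 6 from B.
That leaves B = 3.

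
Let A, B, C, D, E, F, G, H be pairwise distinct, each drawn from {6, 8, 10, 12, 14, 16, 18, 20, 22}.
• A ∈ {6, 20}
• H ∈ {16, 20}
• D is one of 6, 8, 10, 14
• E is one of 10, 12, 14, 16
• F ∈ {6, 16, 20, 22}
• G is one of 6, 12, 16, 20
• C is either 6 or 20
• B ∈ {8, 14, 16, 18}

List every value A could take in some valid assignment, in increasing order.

6, 20

A and C between them cover only {6, 20} — a naked pair. Remove those values from D, F, G, H.
That leaves H = 16. Eliminate 16 elsewhere: B, E, F, G.
F's domain is down to {22}, so F = 22.
That leaves G = 12. Eliminate 12 elsewhere: E.
No further eliminations apply; A can still be any of 6, 20.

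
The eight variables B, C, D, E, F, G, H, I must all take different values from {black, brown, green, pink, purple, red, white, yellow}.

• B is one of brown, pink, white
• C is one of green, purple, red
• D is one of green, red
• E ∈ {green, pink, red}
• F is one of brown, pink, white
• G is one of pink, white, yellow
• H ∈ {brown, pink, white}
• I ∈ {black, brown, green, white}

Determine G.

yellow

The 8 variables draw from only 8 values {black, brown, green, pink, purple, red, white, yellow}, so each is used; only I can be black, hence I = black.
Among the 7 still-open variables, purple fits only C (and all 7 values in {brown, green, pink, purple, red, white, yellow} must be used), so C = purple.
Among the 6 still-open variables, yellow fits only G (and all 6 values in {brown, green, pink, red, white, yellow} must be used), so G = yellow.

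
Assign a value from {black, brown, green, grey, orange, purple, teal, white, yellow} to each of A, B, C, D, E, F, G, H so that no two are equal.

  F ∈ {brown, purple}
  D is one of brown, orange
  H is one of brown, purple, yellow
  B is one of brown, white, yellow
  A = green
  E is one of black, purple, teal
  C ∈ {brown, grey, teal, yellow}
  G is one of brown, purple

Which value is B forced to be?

A's domain is down to {green}, so A = green.
F and G share exactly the 2 values {brown, purple}; by pigeonhole those values go to them, so strike brown, purple from B, C, D, E, H.
That leaves D = orange.
H must be yellow (only option left). So B, C can't be yellow.
So B = white.

white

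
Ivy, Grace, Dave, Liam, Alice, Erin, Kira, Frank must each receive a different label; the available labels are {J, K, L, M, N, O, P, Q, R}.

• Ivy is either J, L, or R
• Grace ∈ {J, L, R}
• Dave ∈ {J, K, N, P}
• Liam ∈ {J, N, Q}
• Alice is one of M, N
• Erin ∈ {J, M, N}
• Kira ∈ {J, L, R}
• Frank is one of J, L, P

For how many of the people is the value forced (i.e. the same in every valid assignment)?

The 8 variables together cover exactly {J, K, L, M, N, P, Q, R} — 8 values for 8 variables — and K appears only in Dave's list, so Dave = K.
Among the 7 still-open variables, P fits only Frank (and all 7 values in {J, L, M, N, P, Q, R} must be used), so Frank = P.
The 6 still-open variables draw from only 6 values {J, L, M, N, Q, R}, so each is used; only Liam can be Q, hence Liam = Q.
Ivy, Grace, Kira share exactly the 3 values {J, L, R}; by pigeonhole those values go to them, so strike J, L, R from Erin.
Determined: Dave=K, Liam=Q, Frank=P. The other people each still have more than one consistent value. That makes 3.

3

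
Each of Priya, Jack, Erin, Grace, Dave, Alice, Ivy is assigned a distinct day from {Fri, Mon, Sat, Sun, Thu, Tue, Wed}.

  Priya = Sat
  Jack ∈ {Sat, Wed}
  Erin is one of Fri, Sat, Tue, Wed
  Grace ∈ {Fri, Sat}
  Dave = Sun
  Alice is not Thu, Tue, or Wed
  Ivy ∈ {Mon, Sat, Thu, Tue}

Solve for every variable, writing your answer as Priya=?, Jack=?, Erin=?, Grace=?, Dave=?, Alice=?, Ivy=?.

Priya=Sat, Jack=Wed, Erin=Tue, Grace=Fri, Dave=Sun, Alice=Mon, Ivy=Thu

Priya has just one choice, so Priya = Sat. Eliminate Sat elsewhere: Jack, Erin, Grace, Alice, Ivy.
That leaves Jack = Wed. So Erin can't be Wed.
Grace has just one choice, so Grace = Fri. Strike Fri from Erin, Alice.
Dave's domain is down to {Sun}, so Dave = Sun. So Alice can't be Sun.
Alice's domain is down to {Mon}, so Alice = Mon. Remove Mon from Ivy.
Erin has just one choice, so Erin = Tue. Strike Tue from Ivy.
Ivy's domain is down to {Thu}, so Ivy = Thu.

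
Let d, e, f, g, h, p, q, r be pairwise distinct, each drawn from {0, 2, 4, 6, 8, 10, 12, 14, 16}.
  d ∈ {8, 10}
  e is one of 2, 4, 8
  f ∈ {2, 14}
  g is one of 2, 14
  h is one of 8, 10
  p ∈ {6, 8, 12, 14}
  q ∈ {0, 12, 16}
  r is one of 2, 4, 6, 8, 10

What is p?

d and h share exactly the 2 values {8, 10}; by pigeonhole those values go to them, so strike 8, 10 from e, p, r.
The 2 variables f and g are confined to {2, 14}, which locks those values in; drop them from e, p, r.
e's domain is down to {4}, so e = 4. Remove 4 from r.
That leaves r = 6. Eliminate 6 elsewhere: p.
So p = 12.

12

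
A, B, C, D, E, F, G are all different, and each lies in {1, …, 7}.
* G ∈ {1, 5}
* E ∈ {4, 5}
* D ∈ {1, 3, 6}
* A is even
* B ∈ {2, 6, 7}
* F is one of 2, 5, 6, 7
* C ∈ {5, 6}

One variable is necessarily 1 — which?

The 7 variables together cover exactly {1, 2, 3, 4, 5, 6, 7} — 7 values for 7 variables — and 3 appears only in D's list, so D = 3.
Among the 6 still-open variables, 1 fits only G (and all 6 values in {1, 2, 4, 5, 6, 7} must be used), so G = 1.

G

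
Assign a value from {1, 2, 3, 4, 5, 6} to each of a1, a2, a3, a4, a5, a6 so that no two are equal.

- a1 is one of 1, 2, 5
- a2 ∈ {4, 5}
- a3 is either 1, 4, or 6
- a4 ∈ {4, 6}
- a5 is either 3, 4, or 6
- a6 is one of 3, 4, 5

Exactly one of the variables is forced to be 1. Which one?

The 6 variables draw from only 6 values {1, 2, 3, 4, 5, 6}, so each is used; only a1 can be 2, hence a1 = 2.
The 5 still-open variables draw from only 5 values {1, 3, 4, 5, 6}, so each is used; only a3 can be 1, hence a3 = 1.

a3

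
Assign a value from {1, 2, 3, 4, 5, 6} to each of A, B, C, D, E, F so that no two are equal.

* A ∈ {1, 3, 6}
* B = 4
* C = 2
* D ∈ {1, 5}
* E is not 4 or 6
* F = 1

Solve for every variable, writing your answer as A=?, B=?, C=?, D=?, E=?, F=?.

B must be 4 (only option left).
That leaves C = 2. Strike 2 from E.
That leaves F = 1. Remove 1 from A, D, E.
D must be 5 (only option left). Remove 5 from E.
That leaves E = 3. Remove 3 from A.
That leaves A = 6.

A=6, B=4, C=2, D=5, E=3, F=1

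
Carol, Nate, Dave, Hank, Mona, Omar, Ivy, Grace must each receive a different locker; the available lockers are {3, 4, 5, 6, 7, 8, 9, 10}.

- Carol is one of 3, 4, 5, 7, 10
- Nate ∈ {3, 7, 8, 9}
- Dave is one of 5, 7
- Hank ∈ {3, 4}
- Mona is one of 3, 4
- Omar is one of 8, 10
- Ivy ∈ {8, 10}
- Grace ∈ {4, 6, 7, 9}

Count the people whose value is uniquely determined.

2

The 8 variables draw from only 8 values {3, 4, 5, 6, 7, 8, 9, 10}, so each is used; only Grace can be 6, hence Grace = 6.
The 7 still-open variables draw from only 7 values {3, 4, 5, 7, 8, 9, 10}, so each is used; only Nate can be 9, hence Nate = 9.
Hank and Mona share exactly the 2 values {3, 4}; by pigeonhole those values go to them, so strike 3, 4 from Carol.
Omar and Ivy share exactly the 2 values {8, 10}; by pigeonhole those values go to them, so strike 8, 10 from Carol.
Determined: Nate=9, Grace=6. The other people each still have more than one consistent value. That makes 2.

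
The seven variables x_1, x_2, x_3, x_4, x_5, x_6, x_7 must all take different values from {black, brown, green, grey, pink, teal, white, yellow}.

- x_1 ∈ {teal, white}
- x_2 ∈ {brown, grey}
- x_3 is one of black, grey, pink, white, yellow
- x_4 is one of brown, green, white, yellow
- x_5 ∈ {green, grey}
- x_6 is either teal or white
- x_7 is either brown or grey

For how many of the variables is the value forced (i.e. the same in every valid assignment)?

x_1 and x_6 share exactly the 2 values {teal, white}; by pigeonhole those values go to them, so strike teal, white from x_3, x_4.
x_2 and x_7 between them cover only {brown, grey} — a naked pair. Remove those values from x_3, x_4, x_5.
x_5's domain is down to {green}, so x_5 = green. Eliminate green elsewhere: x_4.
x_4 has just one choice, so x_4 = yellow. So x_3 can't be yellow.
Determined: x_4=yellow, x_5=green. The other variables each still have more than one consistent value. That makes 2.

2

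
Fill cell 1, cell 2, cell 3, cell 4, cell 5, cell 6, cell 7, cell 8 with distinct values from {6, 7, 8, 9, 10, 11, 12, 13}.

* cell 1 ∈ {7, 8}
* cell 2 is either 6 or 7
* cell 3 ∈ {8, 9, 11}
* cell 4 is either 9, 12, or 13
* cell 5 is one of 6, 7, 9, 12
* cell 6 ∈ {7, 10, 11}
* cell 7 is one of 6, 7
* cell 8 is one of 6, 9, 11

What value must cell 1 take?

Among the 8 variables, 10 fits only cell 6 (and all 8 values in {6, 7, 8, 9, 10, 11, 12, 13} must be used), so cell 6 = 10.
The 7 still-open variables together cover exactly {6, 7, 8, 9, 11, 12, 13} — 7 values for 7 variables — and 13 appears only in cell 4's list, so cell 4 = 13.
The 6 still-open variables draw from only 6 values {6, 7, 8, 9, 11, 12}, so each is used; only cell 5 can be 12, hence cell 5 = 12.
cell 2 and cell 7 share exactly the 2 values {6, 7}; by pigeonhole those values go to them, so strike 6, 7 from cell 1, cell 8.
So cell 1 = 8.

8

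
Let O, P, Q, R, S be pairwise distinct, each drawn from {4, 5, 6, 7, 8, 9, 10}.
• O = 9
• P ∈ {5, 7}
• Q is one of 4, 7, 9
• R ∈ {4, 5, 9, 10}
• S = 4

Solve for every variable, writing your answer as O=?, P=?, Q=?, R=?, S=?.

O=9, P=5, Q=7, R=10, S=4

O must be 9 (only option left). So Q, R can't be 9.
S has just one choice, so S = 4. Eliminate 4 elsewhere: Q, R.
Q's domain is down to {7}, so Q = 7. Remove 7 from P.
P's domain is down to {5}, so P = 5. Remove 5 from R.
R must be 10 (only option left).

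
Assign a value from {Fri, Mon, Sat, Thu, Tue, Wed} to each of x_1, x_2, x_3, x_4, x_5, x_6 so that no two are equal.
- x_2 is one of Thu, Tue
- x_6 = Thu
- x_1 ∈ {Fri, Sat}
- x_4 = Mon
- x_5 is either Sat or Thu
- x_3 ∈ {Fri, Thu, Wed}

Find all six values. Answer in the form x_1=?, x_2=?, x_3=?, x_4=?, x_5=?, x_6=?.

x_4's domain is down to {Mon}, so x_4 = Mon.
That leaves x_6 = Thu. Eliminate Thu elsewhere: x_2, x_3, x_5.
That leaves x_2 = Tue.
x_5's domain is down to {Sat}, so x_5 = Sat. So x_1 can't be Sat.
That leaves x_1 = Fri. Strike Fri from x_3.
x_3 has just one choice, so x_3 = Wed.

x_1=Fri, x_2=Tue, x_3=Wed, x_4=Mon, x_5=Sat, x_6=Thu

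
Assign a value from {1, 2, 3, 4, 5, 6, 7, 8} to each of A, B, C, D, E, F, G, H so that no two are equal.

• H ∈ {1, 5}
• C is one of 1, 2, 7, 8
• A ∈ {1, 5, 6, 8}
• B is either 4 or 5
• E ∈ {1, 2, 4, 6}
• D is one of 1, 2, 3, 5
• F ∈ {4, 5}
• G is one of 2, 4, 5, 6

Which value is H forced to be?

1

Among the 8 variables, 3 fits only D (and all 8 values in {1, 2, 3, 4, 5, 6, 7, 8} must be used), so D = 3.
The 7 still-open variables together cover exactly {1, 2, 4, 5, 6, 7, 8} — 7 values for 7 variables — and 7 appears only in C's list, so C = 7.
The 6 still-open variables together cover exactly {1, 2, 4, 5, 6, 8} — 6 values for 6 variables — and 8 appears only in A's list, so A = 8.
B and F between them cover only {4, 5} — a naked pair. Remove those values from E, G, H.
So H = 1.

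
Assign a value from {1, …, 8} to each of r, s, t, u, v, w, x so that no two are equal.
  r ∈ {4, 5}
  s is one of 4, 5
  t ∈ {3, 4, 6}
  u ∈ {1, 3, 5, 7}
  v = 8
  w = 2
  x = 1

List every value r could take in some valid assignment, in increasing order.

4, 5

v's domain is down to {8}, so v = 8.
w must be 2 (only option left).
x has just one choice, so x = 1. Remove 1 from u.
r and s between them cover only {4, 5} — a naked pair. Remove those values from t, u.
No further eliminations apply; r can still be any of 4, 5.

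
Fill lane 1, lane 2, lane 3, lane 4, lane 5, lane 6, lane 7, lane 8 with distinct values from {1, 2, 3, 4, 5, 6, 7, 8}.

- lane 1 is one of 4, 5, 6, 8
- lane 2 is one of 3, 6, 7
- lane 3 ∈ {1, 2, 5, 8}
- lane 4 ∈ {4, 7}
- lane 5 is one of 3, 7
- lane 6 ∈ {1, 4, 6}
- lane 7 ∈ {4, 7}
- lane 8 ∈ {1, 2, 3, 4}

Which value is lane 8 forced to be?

2

lane 4 and lane 7 share exactly the 2 values {4, 7}; by pigeonhole those values go to them, so strike 4, 7 from lane 1, lane 2, lane 5, lane 6, lane 8.
That leaves lane 5 = 3. So lane 2, lane 8 can't be 3.
lane 2 must be 6 (only option left). Strike 6 from lane 1, lane 6.
lane 6 must be 1 (only option left). Eliminate 1 elsewhere: lane 3, lane 8.
So lane 8 = 2.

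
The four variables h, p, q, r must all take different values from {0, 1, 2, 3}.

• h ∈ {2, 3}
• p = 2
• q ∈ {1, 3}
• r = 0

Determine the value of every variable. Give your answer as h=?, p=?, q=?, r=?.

p's domain is down to {2}, so p = 2. Remove 2 from h.
That leaves r = 0.
h's domain is down to {3}, so h = 3. Eliminate 3 elsewhere: q.
q's domain is down to {1}, so q = 1.

h=3, p=2, q=1, r=0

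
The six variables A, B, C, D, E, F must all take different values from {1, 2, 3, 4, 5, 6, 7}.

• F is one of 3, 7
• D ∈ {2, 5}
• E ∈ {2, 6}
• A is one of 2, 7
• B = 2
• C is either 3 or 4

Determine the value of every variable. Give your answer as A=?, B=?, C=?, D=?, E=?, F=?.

B must be 2 (only option left). Strike 2 from A, D, E.
D's domain is down to {5}, so D = 5.
E's domain is down to {6}, so E = 6.
That leaves A = 7. Remove 7 from F.
F has just one choice, so F = 3. So C can't be 3.
C must be 4 (only option left).

A=7, B=2, C=4, D=5, E=6, F=3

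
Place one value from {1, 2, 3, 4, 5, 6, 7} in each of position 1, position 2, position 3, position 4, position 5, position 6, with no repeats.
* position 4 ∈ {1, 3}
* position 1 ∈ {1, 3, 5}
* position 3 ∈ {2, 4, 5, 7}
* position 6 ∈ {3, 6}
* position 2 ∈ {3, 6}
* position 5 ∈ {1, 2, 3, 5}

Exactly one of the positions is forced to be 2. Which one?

position 2 and position 6 share exactly the 2 values {3, 6}; by pigeonhole those values go to them, so strike 3, 6 from position 1, position 4, position 5.
position 4 must be 1 (only option left). Eliminate 1 elsewhere: position 1, position 5.
position 1's domain is down to {5}, so position 1 = 5. Remove 5 from position 3, position 5.
So 2 goes to position 5.

position 5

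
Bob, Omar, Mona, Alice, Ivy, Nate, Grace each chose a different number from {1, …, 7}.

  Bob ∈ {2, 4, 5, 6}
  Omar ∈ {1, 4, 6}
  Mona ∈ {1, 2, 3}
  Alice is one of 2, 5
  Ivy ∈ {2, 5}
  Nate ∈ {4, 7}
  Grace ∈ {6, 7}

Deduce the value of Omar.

The 7 variables together cover exactly {1, 2, 3, 4, 5, 6, 7} — 7 values for 7 variables — and 3 appears only in Mona's list, so Mona = 3.
The 6 still-open variables draw from only 6 values {1, 2, 4, 5, 6, 7}, so each is used; only Omar can be 1, hence Omar = 1.

1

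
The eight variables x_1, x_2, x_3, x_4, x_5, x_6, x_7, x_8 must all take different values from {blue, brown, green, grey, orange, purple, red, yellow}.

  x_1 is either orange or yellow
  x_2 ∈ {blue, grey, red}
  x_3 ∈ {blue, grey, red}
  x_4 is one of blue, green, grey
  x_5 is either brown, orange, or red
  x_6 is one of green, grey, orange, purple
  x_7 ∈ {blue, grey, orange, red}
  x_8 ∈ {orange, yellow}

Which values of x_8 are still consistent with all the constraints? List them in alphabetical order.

The 8 variables together cover exactly {blue, brown, green, grey, orange, purple, red, yellow} — 8 values for 8 variables — and brown appears only in x_5's list, so x_5 = brown.
The 7 still-open variables draw from only 7 values {blue, green, grey, orange, purple, red, yellow}, so each is used; only x_6 can be purple, hence x_6 = purple.
The 6 still-open variables draw from only 6 values {blue, green, grey, orange, red, yellow}, so each is used; only x_4 can be green, hence x_4 = green.
x_1 and x_8 between them cover only {orange, yellow} — a naked pair. Remove those values from x_7.
No further eliminations apply; x_8 can still be any of orange, yellow.

orange, yellow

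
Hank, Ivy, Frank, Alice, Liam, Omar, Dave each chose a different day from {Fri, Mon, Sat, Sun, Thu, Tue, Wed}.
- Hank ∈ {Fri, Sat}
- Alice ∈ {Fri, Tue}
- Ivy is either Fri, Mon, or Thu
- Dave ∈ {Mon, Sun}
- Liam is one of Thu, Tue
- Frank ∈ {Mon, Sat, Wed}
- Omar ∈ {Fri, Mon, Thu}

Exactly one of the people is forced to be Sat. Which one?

Hank

The 7 variables draw from only 7 values {Fri, Mon, Sat, Sun, Thu, Tue, Wed}, so each is used; only Dave can be Sun, hence Dave = Sun.
The 6 still-open variables draw from only 6 values {Fri, Mon, Sat, Thu, Tue, Wed}, so each is used; only Frank can be Wed, hence Frank = Wed.
The 5 still-open variables together cover exactly {Fri, Mon, Sat, Thu, Tue} — 5 values for 5 variables — and Sat appears only in Hank's list, so Hank = Sat.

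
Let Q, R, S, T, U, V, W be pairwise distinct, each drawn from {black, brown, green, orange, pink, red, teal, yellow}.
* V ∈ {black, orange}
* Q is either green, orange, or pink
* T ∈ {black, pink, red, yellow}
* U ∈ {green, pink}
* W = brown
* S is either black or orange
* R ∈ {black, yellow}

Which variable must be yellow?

R

W's domain is down to {brown}, so W = brown.
The 6 still-open variables draw from only 6 values {black, green, orange, pink, red, yellow}, so each is used; only T can be red, hence T = red.
The 5 still-open variables draw from only 5 values {black, green, orange, pink, yellow}, so each is used; only R can be yellow, hence R = yellow.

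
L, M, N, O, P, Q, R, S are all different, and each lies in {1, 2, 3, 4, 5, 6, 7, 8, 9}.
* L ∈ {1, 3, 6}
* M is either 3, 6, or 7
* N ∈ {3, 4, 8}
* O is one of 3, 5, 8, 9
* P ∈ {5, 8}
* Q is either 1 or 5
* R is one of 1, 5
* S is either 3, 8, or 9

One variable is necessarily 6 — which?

L

The 8 variables draw from only 8 values {1, 3, 4, 5, 6, 7, 8, 9}, so each is used; only N can be 4, hence N = 4.
Among the 7 still-open variables, 7 fits only M (and all 7 values in {1, 3, 5, 6, 7, 8, 9} must be used), so M = 7.
The 6 still-open variables together cover exactly {1, 3, 5, 6, 8, 9} — 6 values for 6 variables — and 6 appears only in L's list, so L = 6.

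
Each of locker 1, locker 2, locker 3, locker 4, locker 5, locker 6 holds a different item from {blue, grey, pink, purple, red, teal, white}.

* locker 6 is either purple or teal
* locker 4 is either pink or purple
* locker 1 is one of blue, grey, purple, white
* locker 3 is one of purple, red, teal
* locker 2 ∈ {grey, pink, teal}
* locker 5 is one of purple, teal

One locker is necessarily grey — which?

locker 2

locker 5 and locker 6 share exactly the 2 values {purple, teal}; by pigeonhole those values go to them, so strike purple, teal from locker 1, locker 2, locker 3, locker 4.
locker 3's domain is down to {red}, so locker 3 = red.
locker 4 must be pink (only option left). Remove pink from locker 2.
So grey goes to locker 2.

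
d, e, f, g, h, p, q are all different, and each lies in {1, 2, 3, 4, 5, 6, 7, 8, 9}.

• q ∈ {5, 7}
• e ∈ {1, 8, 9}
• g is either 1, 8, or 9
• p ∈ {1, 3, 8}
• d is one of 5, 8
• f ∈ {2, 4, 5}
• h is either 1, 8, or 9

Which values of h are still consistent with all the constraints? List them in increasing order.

The 3 variables e, g, h are confined to {1, 8, 9}, which locks those values in; drop them from d, p.
That leaves d = 5. Eliminate 5 elsewhere: f, q.
p has just one choice, so p = 3.
q has just one choice, so q = 7.
No further eliminations apply; h can still be any of 1, 8, 9.

1, 8, 9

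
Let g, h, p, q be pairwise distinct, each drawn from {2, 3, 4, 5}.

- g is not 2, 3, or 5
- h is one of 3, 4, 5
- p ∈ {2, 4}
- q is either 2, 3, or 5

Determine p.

2

g must be 4 (only option left). Strike 4 from h, p.
So p = 2.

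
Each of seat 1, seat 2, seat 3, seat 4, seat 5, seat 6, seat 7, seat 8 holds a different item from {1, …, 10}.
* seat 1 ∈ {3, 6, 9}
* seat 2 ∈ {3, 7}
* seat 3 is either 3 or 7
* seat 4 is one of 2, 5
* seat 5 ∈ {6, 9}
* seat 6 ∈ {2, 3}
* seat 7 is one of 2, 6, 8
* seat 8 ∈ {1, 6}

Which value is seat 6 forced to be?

The 8 variables together cover exactly {1, 2, 3, 5, 6, 7, 8, 9} — 8 values for 8 variables — and 1 appears only in seat 8's list, so seat 8 = 1.
The 7 still-open variables together cover exactly {2, 3, 5, 6, 7, 8, 9} — 7 values for 7 variables — and 5 appears only in seat 4's list, so seat 4 = 5.
Among the 6 still-open variables, 8 fits only seat 7 (and all 6 values in {2, 3, 6, 7, 8, 9} must be used), so seat 7 = 8.
Among the 5 still-open variables, 2 fits only seat 6 (and all 5 values in {2, 3, 6, 7, 9} must be used), so seat 6 = 2.

2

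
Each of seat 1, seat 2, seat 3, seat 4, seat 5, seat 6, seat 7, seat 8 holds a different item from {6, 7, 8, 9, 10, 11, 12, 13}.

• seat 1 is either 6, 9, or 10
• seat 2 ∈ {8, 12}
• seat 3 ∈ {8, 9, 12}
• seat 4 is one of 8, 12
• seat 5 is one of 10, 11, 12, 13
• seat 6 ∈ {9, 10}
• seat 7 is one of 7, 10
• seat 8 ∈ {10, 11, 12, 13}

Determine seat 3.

9

Among the 8 variables, 6 fits only seat 1 (and all 8 values in {6, 7, 8, 9, 10, 11, 12, 13} must be used), so seat 1 = 6.
The 7 still-open variables together cover exactly {7, 8, 9, 10, 11, 12, 13} — 7 values for 7 variables — and 7 appears only in seat 7's list, so seat 7 = 7.
The 2 variables seat 2 and seat 4 are confined to {8, 12}, which locks those values in; drop them from seat 3, seat 5, seat 8.
So seat 3 = 9.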